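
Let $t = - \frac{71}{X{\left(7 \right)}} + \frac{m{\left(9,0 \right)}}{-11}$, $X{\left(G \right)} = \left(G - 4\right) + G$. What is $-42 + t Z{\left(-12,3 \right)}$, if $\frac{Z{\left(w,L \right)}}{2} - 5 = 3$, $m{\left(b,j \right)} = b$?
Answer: $- \frac{9278}{55} \approx -168.69$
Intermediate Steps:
$X{\left(G \right)} = -4 + 2 G$ ($X{\left(G \right)} = \left(-4 + G\right) + G = -4 + 2 G$)
$Z{\left(w,L \right)} = 16$ ($Z{\left(w,L \right)} = 10 + 2 \cdot 3 = 10 + 6 = 16$)
$t = - \frac{871}{110}$ ($t = - \frac{71}{-4 + 2 \cdot 7} + \frac{9}{-11} = - \frac{71}{-4 + 14} + 9 \left(- \frac{1}{11}\right) = - \frac{71}{10} - \frac{9}{11} = - \frac{871}{110} \approx -7.9182$)
$-42 + t Z{\left(-12,3 \right)} = -42 - \frac{6968}{55} = - \frac{9278}{55}$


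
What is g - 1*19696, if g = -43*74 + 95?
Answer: -22783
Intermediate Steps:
g = -3087 (g = -3182 + 95 = -3087)
g - 1*19696 = -3087 - 1*19696 = -3087 - 19696 = -22783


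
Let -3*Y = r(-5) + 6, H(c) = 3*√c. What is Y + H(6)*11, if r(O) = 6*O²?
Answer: -52 + 33*√6 ≈ 28.833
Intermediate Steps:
Y = -52 (Y = -(6*(-5)² + 6)/3 = -(6*25 + 6)/3 = -(150 + 6)/3 = -⅓*156 = -52)
Y + H(6)*11 = -52 + (3*√6)*11 = -52 + 33*√6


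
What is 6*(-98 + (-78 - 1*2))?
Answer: -1068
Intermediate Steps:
6*(-98 + (-78 - 1*2)) = 6*(-98 + (-78 - 2)) = 6*(-98 - 80) = 6*(-178) = -1068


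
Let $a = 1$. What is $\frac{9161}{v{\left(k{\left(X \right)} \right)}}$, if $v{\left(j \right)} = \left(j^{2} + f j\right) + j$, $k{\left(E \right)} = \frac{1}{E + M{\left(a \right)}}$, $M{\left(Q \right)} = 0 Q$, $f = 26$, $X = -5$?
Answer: $- \frac{229025}{134} \approx -1709.1$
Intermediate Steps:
$M{\left(Q \right)} = 0$
$k{\left(E \right)} = \frac{1}{E}$ ($k{\left(E \right)} = \frac{1}{E + 0} = \frac{1}{E}$)
$v{\left(j \right)} = j^{2} + 27 j$ ($v{\left(j \right)} = \left(j^{2} + 26 j\right) + j = j^{2} + 27 j$)
$\frac{9161}{v{\left(k{\left(X \right)} \right)}} = \frac{9161}{\frac{1}{-5} \left(27 + \frac{1}{-5}\right)} = \frac{9161}{\left(- \frac{1}{5}\right) \left(27 - \frac{1}{5}\right)} = \frac{9161}{\left(- \frac{1}{5}\right) \frac{134}{5}} = \frac{9161}{- \frac{134}{25}} = 9161 \left(- \frac{25}{134}\right) = - \frac{229025}{134}$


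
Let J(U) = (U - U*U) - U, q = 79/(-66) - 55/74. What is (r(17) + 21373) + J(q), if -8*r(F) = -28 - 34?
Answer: 127478746199/5963364 ≈ 21377.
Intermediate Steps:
r(F) = 31/4 (r(F) = -(-28 - 34)/8 = -1/8*(-62) = 31/4)
q = -2369/1221 (q = 79*(-1/66) - 55*1/74 = -79/66 - 55/74 = -2369/1221 ≈ -1.9402)
J(U) = -U**2 (J(U) = (U - U**2) - U = -U**2)
(r(17) + 21373) + J(q) = (31/4 + 21373) - (-2369/1221)**2 = 85523/4 - 1*5612161/1490841 = 85523/4 - 5612161/1490841 = 127478746199/5963364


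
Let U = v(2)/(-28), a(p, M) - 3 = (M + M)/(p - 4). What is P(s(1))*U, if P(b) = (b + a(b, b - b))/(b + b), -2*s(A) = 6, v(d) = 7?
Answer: 0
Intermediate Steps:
a(p, M) = 3 + 2*M/(-4 + p) (a(p, M) = 3 + (M + M)/(p - 4) = 3 + (2*M)/(-4 + p) = 3 + 2*M/(-4 + p))
s(A) = -3 (s(A) = -½*6 = -3)
U = -¼ (U = 7/(-28) = 7*(-1/28) = -¼ ≈ -0.25000)
P(b) = (b + (-12 + 3*b)/(-4 + b))/(2*b) (P(b) = (b + (-12 + 2*(b - b) + 3*b)/(-4 + b))/(b + b) = (b + (-12 + 2*0 + 3*b)/(-4 + b))/((2*b)) = (b + (-12 + 0 + 3*b)/(-4 + b))*(1/(2*b)) = (b + (-12 + 3*b)/(-4 + b))*(1/(2*b)) = (b + (-12 + 3*b)/(-4 + b))/(2*b))
P(s(1))*U = ((½)*(3 - 3)/(-3))*(-¼) = ((½)*(-⅓)*0)*(-¼) = 0*(-¼) = 0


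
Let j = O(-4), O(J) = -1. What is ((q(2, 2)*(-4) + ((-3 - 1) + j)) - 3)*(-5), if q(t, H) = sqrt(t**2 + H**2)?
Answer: 40 + 40*sqrt(2) ≈ 96.569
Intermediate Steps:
j = -1
q(t, H) = sqrt(H**2 + t**2)
((q(2, 2)*(-4) + ((-3 - 1) + j)) - 3)*(-5) = ((sqrt(2**2 + 2**2)*(-4) + ((-3 - 1) - 1)) - 3)*(-5) = ((sqrt(4 + 4)*(-4) + (-4 - 1)) - 3)*(-5) = ((sqrt(8)*(-4) - 5) - 3)*(-5) = (((2*sqrt(2))*(-4) - 5) - 3)*(-5) = ((-8*sqrt(2) - 5) - 3)*(-5) = ((-5 - 8*sqrt(2)) - 3)*(-5) = (-8 - 8*sqrt(2))*(-5) = 40 + 40*sqrt(2)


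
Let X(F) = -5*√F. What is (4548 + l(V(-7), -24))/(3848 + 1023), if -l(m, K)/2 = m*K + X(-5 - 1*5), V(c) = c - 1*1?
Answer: 4164/4871 + 10*I*√10/4871 ≈ 0.85486 + 0.006492*I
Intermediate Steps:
V(c) = -1 + c (V(c) = c - 1 = -1 + c)
l(m, K) = -2*K*m + 10*I*√10 (l(m, K) = -2*(m*K - 5*√(-5 - 1*5)) = -2*(K*m - 5*√(-5 - 5)) = -2*(K*m - 5*I*√10) = -2*K*m + 10*I*√10)
(4548 + l(V(-7), -24))/(3848 + 1023) = (4548 + (-2*(-24)*(-1 - 7) + 10*I*√10))/(3848 + 1023) = (4548 + (-2*(-24)*(-8) + 10*I*√10))/4871 = (4548 + (-384 + 10*I*√10))*(1/4871) = (4164 + 10*I*√10)*(1/4871) = 4164/4871 + 10*I*√10/4871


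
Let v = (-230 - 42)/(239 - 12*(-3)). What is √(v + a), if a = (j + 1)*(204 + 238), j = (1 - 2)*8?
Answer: I*√9362342/55 ≈ 55.633*I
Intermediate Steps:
j = -8 (j = -1*8 = -8)
v = -272/275 (v = -272/(239 + 36) = -272/275 ≈ -0.98909)
a = -3094 (a = (-8 + 1)*(204 + 238) = -7*442 = -3094)
√(v + a) = √(-272/275 - 3094) = √(-851122/275) = I*√9362342/55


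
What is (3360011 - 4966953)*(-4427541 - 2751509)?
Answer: 11536316965100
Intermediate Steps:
(3360011 - 4966953)*(-4427541 - 2751509) = -1606942*(-7179050) = 11536316965100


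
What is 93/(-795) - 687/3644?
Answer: -295019/965660 ≈ -0.30551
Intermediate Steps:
93/(-795) - 687/3644 = 93*(-1/795) - 687*1/3644 = -31/265 - 687/3644 = -295019/965660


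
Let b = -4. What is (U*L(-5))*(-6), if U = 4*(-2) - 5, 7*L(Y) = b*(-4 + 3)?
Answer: 312/7 ≈ 44.571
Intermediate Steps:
L(Y) = 4/7 (L(Y) = (-4*(-4 + 3))/7 = (-4*(-1))/7 = (⅐)*4 = 4/7)
U = -13 (U = -8 - 5 = -13)
(U*L(-5))*(-6) = -13*4/7*(-6) = -52/7*(-6) = 312/7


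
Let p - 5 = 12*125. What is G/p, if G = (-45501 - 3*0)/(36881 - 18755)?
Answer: -15167/9093210 ≈ -0.0016679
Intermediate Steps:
G = -15167/6042 (G = (-45501 + 0)/18126 = -45501*1/18126 = -15167/6042 ≈ -2.5103)
p = 1505 (p = 5 + 12*125 = 5 + 1500 = 1505)
G/p = -15167/6042/1505 = -15167/6042*1/1505 = -15167/9093210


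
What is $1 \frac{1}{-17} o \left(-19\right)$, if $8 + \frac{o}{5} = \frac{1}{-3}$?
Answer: $- \frac{2375}{51} \approx -46.569$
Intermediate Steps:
$o = - \frac{125}{3}$ ($o = -40 + \frac{5}{-3} = -40 + 5 \left(- \frac{1}{3}\right) = -40 - \frac{5}{3} = - \frac{125}{3} \approx -41.667$)
$1 \frac{1}{-17} o \left(-19\right) = 1 \frac{1}{-17} \left(- \frac{125}{3}\right) \left(-19\right) = 1 \left(- \frac{1}{17}\right) \left(- \frac{125}{3}\right) \left(-19\right) = \left(- \frac{1}{17}\right) \left(- \frac{125}{3}\right) \left(-19\right) = \frac{125}{51} \left(-19\right) = - \frac{2375}{51}$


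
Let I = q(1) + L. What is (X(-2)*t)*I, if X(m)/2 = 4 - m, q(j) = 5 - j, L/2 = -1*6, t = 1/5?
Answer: -96/5 ≈ -19.200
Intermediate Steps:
t = 1/5 ≈ 0.20000
L = -12 (L = 2*(-1*6) = 2*(-6) = -12)
X(m) = 8 - 2*m (X(m) = 2*(4 - m) = 8 - 2*m)
I = -8 (I = (5 - 1*1) - 12 = (5 - 1) - 12 = 4 - 12 = -8)
(X(-2)*t)*I = ((8 - 2*(-2))*(1/5))*(-8) = ((8 + 4)*(1/5))*(-8) = (12*(1/5))*(-8) = (12/5)*(-8) = -96/5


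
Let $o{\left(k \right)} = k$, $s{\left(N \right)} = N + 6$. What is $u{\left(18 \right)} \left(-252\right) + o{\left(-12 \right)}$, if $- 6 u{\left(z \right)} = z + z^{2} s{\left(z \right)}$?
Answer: $327336$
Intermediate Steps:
$s{\left(N \right)} = 6 + N$
$u{\left(z \right)} = - \frac{z}{6} - \frac{z^{2} \left(6 + z\right)}{6}$ ($u{\left(z \right)} = - \frac{z + z^{2} \left(6 + z\right)}{6} = - \frac{z}{6} - \frac{z^{2} \left(6 + z\right)}{6}$)
$u{\left(18 \right)} \left(-252\right) + o{\left(-12 \right)} = \left(- \frac{1}{6}\right) 18 \left(1 + 18 \left(6 + 18\right)\right) \left(-252\right) - 12 = \left(- \frac{1}{6}\right) 18 \left(1 + 18 \cdot 24\right) \left(-252\right) - 12 = \left(- \frac{1}{6}\right) 18 \left(1 + 432\right) \left(-252\right) - 12 = \left(- \frac{1}{6}\right) 18 \cdot 433 \left(-252\right) - 12 = \left(-1299\right) \left(-252\right) - 12 = 327348 - 12 = 327336$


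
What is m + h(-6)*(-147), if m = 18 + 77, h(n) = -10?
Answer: 1565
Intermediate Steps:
m = 95
m + h(-6)*(-147) = 95 - 10*(-147) = 95 + 1470 = 1565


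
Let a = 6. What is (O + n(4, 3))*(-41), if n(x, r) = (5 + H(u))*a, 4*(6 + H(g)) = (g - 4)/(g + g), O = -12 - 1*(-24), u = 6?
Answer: -1025/4 ≈ -256.25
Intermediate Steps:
O = 12 (O = -12 + 24 = 12)
H(g) = -6 + (-4 + g)/(8*g) (H(g) = -6 + ((g - 4)/(g + g))/4 = -6 + ((-4 + g)/((2*g)))/4 = -6 + ((-4 + g)*(1/(2*g)))/4 = -6 + ((-4 + g)/(2*g))/4 = -6 + (-4 + g)/(8*g))
n(x, r) = -23/4 (n(x, r) = (5 + (⅛)*(-4 - 47*6)/6)*6 = (5 + (⅛)*(⅙)*(-4 - 282))*6 = (5 + (⅛)*(⅙)*(-286))*6 = (5 - 143/24)*6 = -23/24*6 = -23/4)
(O + n(4, 3))*(-41) = (12 - 23/4)*(-41) = (25/4)*(-41) = -1025/4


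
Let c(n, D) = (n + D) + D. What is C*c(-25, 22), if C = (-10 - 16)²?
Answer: 12844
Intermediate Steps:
c(n, D) = n + 2*D (c(n, D) = (D + n) + D = n + 2*D)
C = 676 (C = (-26)² = 676)
C*c(-25, 22) = 676*(-25 + 2*22) = 676*(-25 + 44) = 676*19 = 12844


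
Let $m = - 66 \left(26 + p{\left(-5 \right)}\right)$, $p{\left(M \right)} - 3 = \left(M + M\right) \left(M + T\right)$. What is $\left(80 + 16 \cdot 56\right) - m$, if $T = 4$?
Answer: $3550$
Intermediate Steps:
$p{\left(M \right)} = 3 + 2 M \left(4 + M\right)$ ($p{\left(M \right)} = 3 + \left(M + M\right) \left(M + 4\right) = 3 + 2 M \left(4 + M\right)$)
$m = -2574$ ($m = - 66 \left(26 + \left(3 + 2 \left(-5\right)^{2} + 8 \left(-5\right)\right)\right) = - 66 \left(26 + \left(3 + 2 \cdot 25 - 40\right)\right) = - 66 \left(26 + \left(3 + 50 - 40\right)\right) = - 66 \left(26 + 13\right) = \left(-66\right) 39 = -2574$)
$\left(80 + 16 \cdot 56\right) - m = \left(80 + 16 \cdot 56\right) - -2574 = \left(80 + 896\right) + 2574 = 976 + 2574 = 3550$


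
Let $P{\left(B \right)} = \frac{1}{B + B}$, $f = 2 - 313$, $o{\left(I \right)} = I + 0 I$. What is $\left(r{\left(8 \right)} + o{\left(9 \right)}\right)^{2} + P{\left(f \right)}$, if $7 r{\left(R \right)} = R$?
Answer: $\frac{3135453}{30478} \approx 102.88$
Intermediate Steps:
$r{\left(R \right)} = \frac{R}{7}$
$o{\left(I \right)} = I$ ($o{\left(I \right)} = I + 0 = I$)
$f = -311$ ($f = 2 - 313 = -311$)
$P{\left(B \right)} = \frac{1}{2 B}$
$\left(r{\left(8 \right)} + o{\left(9 \right)}\right)^{2} + P{\left(f \right)} = \left(\frac{1}{7} \cdot 8 + 9\right)^{2} + \frac{1}{2 \left(-311\right)} = \left(\frac{8}{7} + 9\right)^{2} + \frac{1}{2} \left(- \frac{1}{311}\right) = \left(\frac{71}{7}\right)^{2} - \frac{1}{622} = \frac{5041}{49} - \frac{1}{622} = \frac{3135453}{30478}$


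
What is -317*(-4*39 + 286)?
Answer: -41210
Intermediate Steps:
-317*(-4*39 + 286) = -317*(-156 + 286) = -317*130 = -41210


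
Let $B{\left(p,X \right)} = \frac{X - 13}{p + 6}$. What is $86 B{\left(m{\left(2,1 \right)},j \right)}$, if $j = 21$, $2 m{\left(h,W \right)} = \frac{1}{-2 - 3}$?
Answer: $\frac{6880}{59} \approx 116.61$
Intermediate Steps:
$m{\left(h,W \right)} = - \frac{1}{10}$ ($m{\left(h,W \right)} = \frac{1}{2 \left(-2 - 3\right)} = \frac{1}{2 \left(-5\right)} = \frac{1}{2} \left(- \frac{1}{5}\right) = - \frac{1}{10}$)
$B{\left(p,X \right)} = \frac{-13 + X}{6 + p}$
$86 B{\left(m{\left(2,1 \right)},j \right)} = 86 \frac{-13 + 21}{6 - \frac{1}{10}} = 86 \frac{1}{\frac{59}{10}} \cdot 8 = 86 \cdot \frac{10}{59} \cdot 8 = 86 \cdot \frac{80}{59} = \frac{6880}{59}$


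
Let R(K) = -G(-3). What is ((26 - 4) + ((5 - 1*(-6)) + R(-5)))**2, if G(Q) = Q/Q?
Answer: 1024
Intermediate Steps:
G(Q) = 1
R(K) = -1 (R(K) = -1*1 = -1)
((26 - 4) + ((5 - 1*(-6)) + R(-5)))**2 = ((26 - 4) + ((5 - 1*(-6)) - 1))**2 = (22 + ((5 + 6) - 1))**2 = (22 + (11 - 1))**2 = (22 + 10)**2 = 32**2 = 1024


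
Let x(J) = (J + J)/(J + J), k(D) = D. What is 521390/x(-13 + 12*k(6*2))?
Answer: 521390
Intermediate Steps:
x(J) = 1 (x(J) = (2*J)/((2*J)) = (2*J)*(1/(2*J)) = 1)
521390/x(-13 + 12*k(6*2)) = 521390/1 = 521390*1 = 521390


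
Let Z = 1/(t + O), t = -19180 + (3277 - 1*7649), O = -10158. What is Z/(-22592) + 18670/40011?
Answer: 14218629934411/30471430139520 ≈ 0.46662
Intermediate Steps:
t = -23552 (t = -19180 + (3277 - 7649) = -19180 - 4372 = -23552)
Z = -1/33710 (Z = 1/(-23552 - 10158) = 1/(-33710) = -1/33710 ≈ -2.9665e-5)
Z/(-22592) + 18670/40011 = -1/33710/(-22592) + 18670/40011 = -1/33710*(-1/22592) + 18670*(1/40011) = 1/761576320 + 18670/40011 = 14218629934411/30471430139520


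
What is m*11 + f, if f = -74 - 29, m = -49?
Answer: -642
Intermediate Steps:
f = -103
m*11 + f = -49*11 - 103 = -539 - 103 = -642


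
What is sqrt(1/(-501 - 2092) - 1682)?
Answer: 3*I*sqrt(1256575579)/2593 ≈ 41.012*I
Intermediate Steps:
sqrt(1/(-501 - 2092) - 1682) = sqrt(1/(-2593) - 1682) = sqrt(-1/2593 - 1682) = sqrt(-4361427/2593) = 3*I*sqrt(1256575579)/2593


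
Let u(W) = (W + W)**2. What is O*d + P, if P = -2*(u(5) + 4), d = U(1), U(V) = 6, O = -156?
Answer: -1144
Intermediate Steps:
d = 6
u(W) = 4*W**2 (u(W) = (2*W)**2 = 4*W**2)
P = -208 (P = -2*(4*5**2 + 4) = -2*(4*25 + 4) = -2*(100 + 4) = -2*104 = -208)
O*d + P = -156*6 - 208 = -936 - 208 = -1144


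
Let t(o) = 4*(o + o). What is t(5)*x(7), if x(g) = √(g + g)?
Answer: 40*√14 ≈ 149.67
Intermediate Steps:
t(o) = 8*o (t(o) = 4*(2*o) = 8*o)
x(g) = √2*√g (x(g) = √(2*g) = √2*√g)
t(5)*x(7) = (8*5)*(√2*√7) = 40*√14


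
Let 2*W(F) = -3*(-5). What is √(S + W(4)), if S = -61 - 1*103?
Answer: I*√626/2 ≈ 12.51*I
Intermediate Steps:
W(F) = 15/2 (W(F) = (-3*(-5))/2 = (½)*15 = 15/2)
S = -164 (S = -61 - 103 = -164)
√(S + W(4)) = √(-164 + 15/2) = √(-313/2) = I*√626/2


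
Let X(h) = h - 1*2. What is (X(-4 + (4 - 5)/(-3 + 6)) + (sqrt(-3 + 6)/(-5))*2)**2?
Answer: 9133/225 + 76*sqrt(3)/15 ≈ 49.367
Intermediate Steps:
X(h) = -2 + h (X(h) = h - 2 = -2 + h)
(X(-4 + (4 - 5)/(-3 + 6)) + (sqrt(-3 + 6)/(-5))*2)**2 = ((-2 + (-4 + (4 - 5)/(-3 + 6))) + (sqrt(-3 + 6)/(-5))*2)**2 = ((-2 + (-4 - 1/3)) + (sqrt(3)*(-1/5))*2)**2 = ((-2 + (-4 - 1*1/3)) - sqrt(3)/5*2)**2 = ((-2 + (-4 - 1/3)) - 2*sqrt(3)/5)**2 = ((-2 - 13/3) - 2*sqrt(3)/5)**2 = (-19/3 - 2*sqrt(3)/5)**2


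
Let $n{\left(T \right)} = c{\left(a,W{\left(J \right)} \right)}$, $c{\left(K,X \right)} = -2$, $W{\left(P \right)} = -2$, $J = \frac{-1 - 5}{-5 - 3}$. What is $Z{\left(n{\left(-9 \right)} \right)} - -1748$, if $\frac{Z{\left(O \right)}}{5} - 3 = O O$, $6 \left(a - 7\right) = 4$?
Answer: $1783$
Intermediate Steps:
$a = \frac{23}{3}$ ($a = 7 + \frac{1}{6} \cdot 4 = 7 + \frac{2}{3} = \frac{23}{3} \approx 7.6667$)
$J = \frac{3}{4}$ ($J = - \frac{6}{-8} = \left(-6\right) \left(- \frac{1}{8}\right) = \frac{3}{4} \approx 0.75$)
$n{\left(T \right)} = -2$
$Z{\left(O \right)} = 15 + 5 O^{2}$ ($Z{\left(O \right)} = 15 + 5 O O = 15 + 5 O^{2}$)
$Z{\left(n{\left(-9 \right)} \right)} - -1748 = \left(15 + 5 \left(-2\right)^{2}\right) - -1748 = \left(15 + 5 \cdot 4\right) + 1748 = \left(15 + 20\right) + 1748 = 35 + 1748 = 1783$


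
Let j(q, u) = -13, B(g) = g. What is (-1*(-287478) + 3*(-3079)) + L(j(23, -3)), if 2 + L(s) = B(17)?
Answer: 278256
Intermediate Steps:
L(s) = 15 (L(s) = -2 + 17 = 15)
(-1*(-287478) + 3*(-3079)) + L(j(23, -3)) = (-1*(-287478) + 3*(-3079)) + 15 = (287478 - 9237) + 15 = 278241 + 15 = 278256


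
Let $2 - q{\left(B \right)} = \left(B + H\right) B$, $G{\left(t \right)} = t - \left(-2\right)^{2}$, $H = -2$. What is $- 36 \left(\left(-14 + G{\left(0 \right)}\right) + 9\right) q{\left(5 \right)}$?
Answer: $-4212$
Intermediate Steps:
$G{\left(t \right)} = -4 + t$ ($G{\left(t \right)} = t - 4 = -4 + t$)
$q{\left(B \right)} = 2 - B \left(-2 + B\right)$ ($q{\left(B \right)} = 2 - \left(B - 2\right) B = 2 - \left(-2 + B\right) B = 2 - B \left(-2 + B\right)$)
$- 36 \left(\left(-14 + G{\left(0 \right)}\right) + 9\right) q{\left(5 \right)} = - 36 \left(\left(-14 + \left(-4 + 0\right)\right) + 9\right) \left(2 - 5^{2} + 2 \cdot 5\right) = - 36 \left(\left(-14 - 4\right) + 9\right) \left(2 - 25 + 10\right) = - 36 \left(-18 + 9\right) \left(2 - 25 + 10\right) = \left(-36\right) \left(-9\right) \left(-13\right) = 324 \left(-13\right) = -4212$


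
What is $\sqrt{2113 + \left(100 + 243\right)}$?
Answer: $2 \sqrt{614} \approx 49.558$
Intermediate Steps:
$\sqrt{2113 + \left(100 + 243\right)} = \sqrt{2113 + 343} = \sqrt{2456} = 2 \sqrt{614}$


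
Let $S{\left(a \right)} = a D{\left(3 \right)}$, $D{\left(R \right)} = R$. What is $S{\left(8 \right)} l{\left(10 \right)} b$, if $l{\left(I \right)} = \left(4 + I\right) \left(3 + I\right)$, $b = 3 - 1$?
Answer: $8736$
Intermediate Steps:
$b = 2$ ($b = 3 - 1 = 2$)
$l{\left(I \right)} = \left(3 + I\right) \left(4 + I\right)$
$S{\left(a \right)} = 3 a$ ($S{\left(a \right)} = a 3 = 3 a$)
$S{\left(8 \right)} l{\left(10 \right)} b = 3 \cdot 8 \left(12 + 10^{2} + 7 \cdot 10\right) 2 = 24 \left(12 + 100 + 70\right) 2 = 24 \cdot 182 \cdot 2 = 4368 \cdot 2 = 8736$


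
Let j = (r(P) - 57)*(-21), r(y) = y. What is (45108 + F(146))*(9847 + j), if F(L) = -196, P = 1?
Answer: 495064976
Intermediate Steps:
j = 1176 (j = (1 - 57)*(-21) = -56*(-21) = 1176)
(45108 + F(146))*(9847 + j) = (45108 - 196)*(9847 + 1176) = 44912*11023 = 495064976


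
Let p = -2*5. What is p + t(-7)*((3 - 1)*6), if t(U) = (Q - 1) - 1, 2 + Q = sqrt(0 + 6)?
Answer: -58 + 12*sqrt(6) ≈ -28.606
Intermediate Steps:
Q = -2 + sqrt(6) (Q = -2 + sqrt(0 + 6) = -2 + sqrt(6) ≈ 0.44949)
p = -10
t(U) = -4 + sqrt(6) (t(U) = ((-2 + sqrt(6)) - 1) - 1 = (-3 + sqrt(6)) - 1 = -4 + sqrt(6))
p + t(-7)*((3 - 1)*6) = -10 + (-4 + sqrt(6))*((3 - 1)*6) = -10 + (-4 + sqrt(6))*(2*6) = -10 + (-4 + sqrt(6))*12 = -10 + (-48 + 12*sqrt(6)) = -58 + 12*sqrt(6)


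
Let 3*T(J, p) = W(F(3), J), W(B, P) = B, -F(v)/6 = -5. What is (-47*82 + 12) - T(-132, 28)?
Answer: -3852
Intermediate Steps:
F(v) = 30 (F(v) = -6*(-5) = 30)
T(J, p) = 10 (T(J, p) = (⅓)*30 = 10)
(-47*82 + 12) - T(-132, 28) = (-47*82 + 12) - 1*10 = (-3854 + 12) - 10 = -3842 - 10 = -3852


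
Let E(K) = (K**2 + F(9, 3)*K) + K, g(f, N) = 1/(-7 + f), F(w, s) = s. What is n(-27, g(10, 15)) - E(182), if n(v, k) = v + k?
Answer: -101636/3 ≈ -33879.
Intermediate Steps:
E(K) = K**2 + 4*K (E(K) = (K**2 + 3*K) + K = K**2 + 4*K)
n(v, k) = k + v
n(-27, g(10, 15)) - E(182) = (1/(-7 + 10) - 27) - 182*(4 + 182) = (1/3 - 27) - 182*186 = (1/3 - 27) - 1*33852 = -80/3 - 33852 = -101636/3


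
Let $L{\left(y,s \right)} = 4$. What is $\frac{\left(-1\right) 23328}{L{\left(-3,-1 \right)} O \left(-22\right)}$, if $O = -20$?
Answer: $- \frac{729}{55} \approx -13.255$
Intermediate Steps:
$\frac{\left(-1\right) 23328}{L{\left(-3,-1 \right)} O \left(-22\right)} = \frac{\left(-1\right) 23328}{4 \left(-20\right) \left(-22\right)} = - \frac{23328}{\left(-80\right) \left(-22\right)} = - \frac{23328}{1760} = \left(-23328\right) \frac{1}{1760} = - \frac{729}{55}$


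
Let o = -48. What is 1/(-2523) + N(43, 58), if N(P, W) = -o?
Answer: 121103/2523 ≈ 48.000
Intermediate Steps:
N(P, W) = 48 (N(P, W) = -1*(-48) = 48)
1/(-2523) + N(43, 58) = 1/(-2523) + 48 = -1/2523 + 48 = 121103/2523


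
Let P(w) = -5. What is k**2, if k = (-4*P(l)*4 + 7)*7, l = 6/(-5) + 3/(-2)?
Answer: 370881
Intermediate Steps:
l = -27/10 (l = 6*(-1/5) + 3*(-1/2) = -6/5 - 3/2 = -27/10 ≈ -2.7000)
k = 609 (k = (-4*(-5)*4 + 7)*7 = (20*4 + 7)*7 = (80 + 7)*7 = 87*7 = 609)
k**2 = 609**2 = 370881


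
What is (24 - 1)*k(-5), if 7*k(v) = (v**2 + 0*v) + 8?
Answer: 759/7 ≈ 108.43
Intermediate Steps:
k(v) = 8/7 + v**2/7 (k(v) = ((v**2 + 0*v) + 8)/7 = ((v**2 + 0) + 8)/7 = (v**2 + 8)/7 = (8 + v**2)/7 = 8/7 + v**2/7)
(24 - 1)*k(-5) = (24 - 1)*(8/7 + (1/7)*(-5)**2) = 23*(8/7 + (1/7)*25) = 23*(8/7 + 25/7) = 23*(33/7) = 759/7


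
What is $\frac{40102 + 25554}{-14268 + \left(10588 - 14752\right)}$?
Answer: $- \frac{8207}{2304} \approx -3.5621$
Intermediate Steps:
$\frac{40102 + 25554}{-14268 + \left(10588 - 14752\right)} = \frac{65656}{-14268 + \left(10588 - 14752\right)} = \frac{65656}{-14268 - 4164} = \frac{65656}{-18432} = 65656 \left(- \frac{1}{18432}\right) = - \frac{8207}{2304}$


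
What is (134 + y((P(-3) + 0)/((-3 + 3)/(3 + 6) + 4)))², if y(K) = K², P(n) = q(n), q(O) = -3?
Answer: 4635409/256 ≈ 18107.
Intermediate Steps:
P(n) = -3
(134 + y((P(-3) + 0)/((-3 + 3)/(3 + 6) + 4)))² = (134 + ((-3 + 0)/((-3 + 3)/(3 + 6) + 4))²)² = (134 + (-3/(0/9 + 4))²)² = (134 + (-3/(0*(⅑) + 4))²)² = (134 + (-3/(0 + 4))²)² = (134 + (-3/4)²)² = (134 + (-3*¼)²)² = (134 + (-¾)²)² = (134 + 9/16)² = (2153/16)² = 4635409/256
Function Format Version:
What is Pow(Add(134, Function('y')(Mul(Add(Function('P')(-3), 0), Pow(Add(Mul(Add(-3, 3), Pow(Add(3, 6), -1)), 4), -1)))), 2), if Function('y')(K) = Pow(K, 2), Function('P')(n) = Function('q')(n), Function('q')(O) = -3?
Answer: Rational(4635409, 256) ≈ 18107.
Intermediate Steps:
Function('P')(n) = -3
Pow(Add(134, Function('y')(Mul(Add(Function('P')(-3), 0), Pow(Add(Mul(Add(-3, 3), Pow(Add(3, 6), -1)), 4), -1)))), 2) = Pow(Add(134, Pow(Mul(Add(-3, 0), Pow(Add(Mul(Add(-3, 3), Pow(Add(3, 6), -1)), 4), -1)), 2)), 2) = Pow(Add(134, Pow(Mul(-3, Pow(Add(Mul(0, Pow(9, -1)), 4), -1)), 2)), 2) = Pow(Add(134, Pow(Mul(-3, Pow(Add(Mul(0, Rational(1, 9)), 4), -1)), 2)), 2) = Pow(Add(134, Pow(Mul(-3, Pow(Add(0, 4), -1)), 2)), 2) = Pow(Add(134, Pow(Mul(-3, Pow(4, -1)), 2)), 2) = Pow(Add(134, Pow(Mul(-3, Rational(1, 4)), 2)), 2) = Pow(Add(134, Pow(Rational(-3, 4), 2)), 2) = Pow(Add(134, Rational(9, 16)), 2) = Pow(Rational(2153, 16), 2) = Rational(4635409, 256)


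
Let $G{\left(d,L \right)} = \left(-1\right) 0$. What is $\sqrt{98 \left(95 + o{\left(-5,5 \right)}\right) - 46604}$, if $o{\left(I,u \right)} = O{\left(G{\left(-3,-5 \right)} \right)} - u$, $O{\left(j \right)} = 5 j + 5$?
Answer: $i \sqrt{37294} \approx 193.12 i$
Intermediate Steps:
$G{\left(d,L \right)} = 0$
$O{\left(j \right)} = 5 + 5 j$
$o{\left(I,u \right)} = 5 - u$ ($o{\left(I,u \right)} = \left(5 + 5 \cdot 0\right) - u = \left(5 + 0\right) - u = 5 - u$)
$\sqrt{98 \left(95 + o{\left(-5,5 \right)}\right) - 46604} = \sqrt{98 \left(95 + \left(5 - 5\right)\right) - 46604} = \sqrt{98 \left(95 + 0\right) - 46604} = \sqrt{98 \cdot 95 - 46604} = \sqrt{9310 - 46604} = \sqrt{-37294} = i \sqrt{37294}$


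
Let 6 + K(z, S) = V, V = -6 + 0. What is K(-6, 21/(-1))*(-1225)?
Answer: 14700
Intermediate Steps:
V = -6
K(z, S) = -12 (K(z, S) = -6 - 6 = -12)
K(-6, 21/(-1))*(-1225) = -12*(-1225) = 14700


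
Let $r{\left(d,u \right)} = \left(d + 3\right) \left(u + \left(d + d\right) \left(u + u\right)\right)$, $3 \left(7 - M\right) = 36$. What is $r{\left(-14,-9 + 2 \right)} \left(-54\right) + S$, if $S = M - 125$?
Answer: $228560$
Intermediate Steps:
$M = -5$ ($M = 7 - 12 = -5$)
$r{\left(d,u \right)} = \left(3 + d\right) \left(u + 4 d u\right)$ ($r{\left(d,u \right)} = \left(3 + d\right) \left(u + 2 d 2 u\right) = \left(3 + d\right) \left(u + 4 d u\right)$)
$S = -130$ ($S = -5 - 125 = -130$)
$r{\left(-14,-9 + 2 \right)} \left(-54\right) + S = \left(-9 + 2\right) \left(3 + 4 \left(-14\right)^{2} + 13 \left(-14\right)\right) \left(-54\right) - 130 = - 7 \left(3 + 4 \cdot 196 - 182\right) \left(-54\right) - 130 = - 7 \left(3 + 784 - 182\right) \left(-54\right) - 130 = \left(-7\right) 605 \left(-54\right) - 130 = \left(-4235\right) \left(-54\right) - 130 = 228690 - 130 = 228560$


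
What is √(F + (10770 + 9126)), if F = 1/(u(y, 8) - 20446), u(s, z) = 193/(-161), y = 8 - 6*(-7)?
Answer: √746083297642713/193647 ≈ 141.05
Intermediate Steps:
y = 50 (y = 8 + 42 = 50)
u(s, z) = -193/161 (u(s, z) = 193*(-1/161) = -193/161)
F = -161/3291999 (F = 1/(-193/161 - 20446) = 1/(-3291999/161) = -161/3291999 ≈ -4.8906e-5)
√(F + (10770 + 9126)) = √(-161/3291999 + (10770 + 9126)) = √(-161/3291999 + 19896) = √(65497611943/3291999) = √746083297642713/193647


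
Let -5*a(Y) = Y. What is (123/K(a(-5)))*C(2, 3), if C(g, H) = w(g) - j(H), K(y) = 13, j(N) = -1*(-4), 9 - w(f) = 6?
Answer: -123/13 ≈ -9.4615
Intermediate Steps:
w(f) = 3 (w(f) = 9 - 1*6 = 9 - 6 = 3)
a(Y) = -Y/5
j(N) = 4
C(g, H) = -1 (C(g, H) = 3 - 1*4 = 3 - 4 = -1)
(123/K(a(-5)))*C(2, 3) = (123/13)*(-1) = -123/13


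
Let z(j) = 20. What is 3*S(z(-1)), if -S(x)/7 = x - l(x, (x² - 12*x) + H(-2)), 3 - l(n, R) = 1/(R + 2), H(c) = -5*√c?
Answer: -4695180/13147 - 105*I*√2/26294 ≈ -357.13 - 0.0056474*I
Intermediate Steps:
l(n, R) = 3 - 1/(2 + R) (l(n, R) = 3 - 1/(R + 2) = 3 - 1/(2 + R))
S(x) = -7*x + 7*(5 - 36*x + 3*x² - 15*I*√2)/(2 + x² - 12*x - 5*I*√2) (S(x) = -7*(x - (5 + 3*((x² - 12*x) - 5*I*√2))/(2 + ((x² - 12*x) - 5*I*√2))) = -7*(x - (5 + 3*(x² - 12*x - 5*I*√2))/(2 + (x² - 12*x - 5*I*√2))) = -7*(x - (5 + (-36*x + 3*x² - 15*I*√2))/(2 + x² - 12*x - 5*I*√2)) = -7*(x - (5 - 36*x + 3*x² - 15*I*√2)/(2 + x² - 12*x - 5*I*√2)) = -7*x + 7*(5 - 36*x + 3*x² - 15*I*√2)/(2 + x² - 12*x - 5*I*√2))
3*S(z(-1)) = 3*(7*(5 - 1*20³ - 38*20 + 15*20² - 15*I*√2 + 5*I*20*√2)/(2 + 20² - 12*20 - 5*I*√2)) = 3*(7*(5 - 1*8000 - 760 + 15*400 - 15*I*√2 + 100*I*√2)/(2 + 400 - 240 - 5*I*√2)) = 3*(7*(5 - 8000 - 760 + 6000 - 15*I*√2 + 100*I*√2)/(162 - 5*I*√2)) = 3*(7*(-2755 + 85*I*√2)/(162 - 5*I*√2)) = 21*(-2755 + 85*I*√2)/(162 - 5*I*√2)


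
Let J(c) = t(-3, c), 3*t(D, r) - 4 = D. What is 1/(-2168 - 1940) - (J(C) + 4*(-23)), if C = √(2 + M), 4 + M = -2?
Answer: 1129697/12324 ≈ 91.666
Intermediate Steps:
M = -6 (M = -4 - 2 = -6)
t(D, r) = 4/3 + D/3
C = 2*I (C = √(2 - 6) = √(-4) = 2*I ≈ 2.0*I)
J(c) = ⅓ (J(c) = 4/3 + (⅓)*(-3) = 4/3 - 1 = ⅓)
1/(-2168 - 1940) - (J(C) + 4*(-23)) = 1/(-2168 - 1940) - (⅓ + 4*(-23)) = 1/(-4108) - (⅓ - 92) = -1/4108 - 1*(-275/3) = -1/4108 + 275/3 = 1129697/12324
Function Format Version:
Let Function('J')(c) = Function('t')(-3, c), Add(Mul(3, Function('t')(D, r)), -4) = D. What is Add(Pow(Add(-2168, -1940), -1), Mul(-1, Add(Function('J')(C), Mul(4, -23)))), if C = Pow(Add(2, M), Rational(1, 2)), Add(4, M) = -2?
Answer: Rational(1129697, 12324) ≈ 91.666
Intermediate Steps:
M = -6 (M = Add(-4, -2) = -6)
Function('t')(D, r) = Add(Rational(4, 3), Mul(Rational(1, 3), D))
C = Mul(2, I) (C = Pow(Add(2, -6), Rational(1, 2)) = Pow(-4, Rational(1, 2)) = Mul(2, I) ≈ Mul(2.0000, I))
Function('J')(c) = Rational(1, 3) (Function('J')(c) = Add(Rational(4, 3), Mul(Rational(1, 3), -3)) = Add(Rational(4, 3), -1) = Rational(1, 3))
Add(Pow(Add(-2168, -1940), -1), Mul(-1, Add(Function('J')(C), Mul(4, -23)))) = Add(Pow(Add(-2168, -1940), -1), Mul(-1, Add(Rational(1, 3), Mul(4, -23)))) = Add(Pow(-4108, -1), Mul(-1, Add(Rational(1, 3), -92))) = Add(Rational(-1, 4108), Mul(-1, Rational(-275, 3))) = Add(Rational(-1, 4108), Rational(275, 3)) = Rational(1129697, 12324)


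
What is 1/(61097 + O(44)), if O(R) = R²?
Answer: 1/63033 ≈ 1.5865e-5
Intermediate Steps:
1/(61097 + O(44)) = 1/(61097 + 44²) = 1/(61097 + 1936) = 1/63033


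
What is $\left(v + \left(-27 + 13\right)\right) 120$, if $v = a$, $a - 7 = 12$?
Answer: $600$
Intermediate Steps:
$a = 19$ ($a = 7 + 12 = 19$)
$v = 19$
$\left(v + \left(-27 + 13\right)\right) 120 = \left(19 + \left(-27 + 13\right)\right) 120 = \left(19 - 14\right) 120 = 5 \cdot 120 = 600$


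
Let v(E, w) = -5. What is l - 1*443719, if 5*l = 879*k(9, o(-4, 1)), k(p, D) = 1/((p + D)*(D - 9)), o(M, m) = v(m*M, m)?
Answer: -124242199/280 ≈ -4.4372e+5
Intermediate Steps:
o(M, m) = -5
k(p, D) = 1/((-9 + D)*(D + p)) (k(p, D) = 1/((D + p)*(-9 + D)) = 1/((-9 + D)*(D + p)))
l = -879/280 (l = (879/((-5)**2 - 9*(-5) - 9*9 - 5*9))/5 = (879/(25 + 45 - 81 - 45))/5 = (879/(-56))/5 = (879*(-1/56))/5 = (1/5)*(-879/56) = -879/280 ≈ -3.1393)
l - 1*443719 = -879/280 - 1*443719 = -879/280 - 443719 = -124242199/280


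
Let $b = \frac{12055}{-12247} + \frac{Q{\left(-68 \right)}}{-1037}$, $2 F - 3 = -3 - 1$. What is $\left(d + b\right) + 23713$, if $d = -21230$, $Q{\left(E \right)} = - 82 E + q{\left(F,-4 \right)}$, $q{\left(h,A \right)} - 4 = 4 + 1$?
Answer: $\frac{31453544607}{12700139} \approx 2476.6$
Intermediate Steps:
$F = - \frac{1}{2}$ ($F = \frac{3}{2} + \frac{-3 - 1}{2} = \frac{3}{2} + \frac{1}{2} \left(-4\right) = \frac{3}{2} - 2 = - \frac{1}{2} \approx -0.5$)
$q{\left(h,A \right)} = 9$ ($q{\left(h,A \right)} = 4 + \left(4 + 1\right) = 4 + 5 = 9$)
$Q{\left(E \right)} = 9 - 82 E$ ($Q{\left(E \right)} = - 82 E + 9 = 9 - 82 E$)
$b = - \frac{80900530}{12700139}$ ($b = \frac{12055}{-12247} + \frac{9 - -5576}{-1037} = 12055 \left(- \frac{1}{12247}\right) + \left(9 + 5576\right) \left(- \frac{1}{1037}\right) = - \frac{12055}{12247} + 5585 \left(- \frac{1}{1037}\right) = - \frac{12055}{12247} - \frac{5585}{1037} = - \frac{80900530}{12700139} \approx -6.37$)
$\left(d + b\right) + 23713 = \left(-21230 - \frac{80900530}{12700139}\right) + 23713 = - \frac{269704851500}{12700139} + 23713 = \frac{31453544607}{12700139}$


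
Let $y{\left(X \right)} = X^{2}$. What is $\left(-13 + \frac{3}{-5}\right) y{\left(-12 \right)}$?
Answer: $- \frac{9792}{5} \approx -1958.4$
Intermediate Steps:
$\left(-13 + \frac{3}{-5}\right) y{\left(-12 \right)} = \left(-13 + \frac{3}{-5}\right) \left(-12\right)^{2} = \left(-13 + 3 \left(- \frac{1}{5}\right)\right) 144 = \left(-13 - \frac{3}{5}\right) 144 = \left(- \frac{68}{5}\right) 144 = - \frac{9792}{5}$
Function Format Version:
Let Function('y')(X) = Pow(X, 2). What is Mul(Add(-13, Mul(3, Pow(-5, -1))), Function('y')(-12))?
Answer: Rational(-9792, 5) ≈ -1958.4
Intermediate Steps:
Mul(Add(-13, Mul(3, Pow(-5, -1))), Function('y')(-12)) = Mul(Add(-13, Mul(3, Pow(-5, -1))), Pow(-12, 2)) = Mul(Add(-13, Mul(3, Rational(-1, 5))), 144) = Mul(Add(-13, Rational(-3, 5)), 144) = Mul(Rational(-68, 5), 144) = Rational(-9792, 5)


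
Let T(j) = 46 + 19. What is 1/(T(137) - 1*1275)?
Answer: -1/1210 ≈ -0.00082645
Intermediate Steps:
T(j) = 65
1/(T(137) - 1*1275) = 1/(65 - 1*1275) = 1/(65 - 1275) = 1/(-1210) = -1/1210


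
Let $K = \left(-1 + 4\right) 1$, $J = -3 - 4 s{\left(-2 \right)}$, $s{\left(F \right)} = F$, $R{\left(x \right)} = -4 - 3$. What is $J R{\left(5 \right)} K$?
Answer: $-105$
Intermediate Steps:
$R{\left(x \right)} = -7$ ($R{\left(x \right)} = -4 - 3 = -7$)
$J = 5$ ($J = -3 - 4 \left(-2\right) = -3 - -8 = -3 + 8 = 5$)
$K = 3$ ($K = 3 \cdot 1 = 3$)
$J R{\left(5 \right)} K = 5 \left(-7\right) 3 = \left(-35\right) 3 = -105$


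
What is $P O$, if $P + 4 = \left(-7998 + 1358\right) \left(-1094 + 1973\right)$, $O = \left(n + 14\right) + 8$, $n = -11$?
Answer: $-64202204$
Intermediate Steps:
$O = 11$ ($O = \left(-11 + 14\right) + 8 = 3 + 8 = 11$)
$P = -5836564$ ($P = -4 + \left(-7998 + 1358\right) \left(-1094 + 1973\right) = -4 - 5836560 = -5836564$)
$P O = \left(-5836564\right) 11 = -64202204$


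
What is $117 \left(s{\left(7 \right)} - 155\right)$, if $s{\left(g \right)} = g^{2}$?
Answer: $-12402$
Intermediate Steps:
$117 \left(s{\left(7 \right)} - 155\right) = 117 \left(7^{2} - 155\right) = 117 \left(49 - 155\right) = 117 \left(-106\right) = -12402$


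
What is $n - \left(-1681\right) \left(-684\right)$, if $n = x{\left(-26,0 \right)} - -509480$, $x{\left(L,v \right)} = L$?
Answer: $-640350$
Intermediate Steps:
$n = 509454$ ($n = -26 - -509480 = -26 + 509480 = 509454$)
$n - \left(-1681\right) \left(-684\right) = 509454 - \left(-1681\right) \left(-684\right) = 509454 - 1149804 = -640350$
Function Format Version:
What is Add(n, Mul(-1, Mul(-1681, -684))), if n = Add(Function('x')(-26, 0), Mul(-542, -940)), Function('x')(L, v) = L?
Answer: -640350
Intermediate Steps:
n = 509454 (n = Add(-26, Mul(-542, -940)) = Add(-26, 509480) = 509454)
Add(n, Mul(-1, Mul(-1681, -684))) = Add(509454, Mul(-1, Mul(-1681, -684))) = Add(509454, Mul(-1, 1149804)) = Add(509454, -1149804) = -640350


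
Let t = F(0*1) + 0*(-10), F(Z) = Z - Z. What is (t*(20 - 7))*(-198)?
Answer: 0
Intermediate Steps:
F(Z) = 0
t = 0 (t = 0 + 0*(-10) = 0 + 0 = 0)
(t*(20 - 7))*(-198) = (0*(20 - 7))*(-198) = (0*13)*(-198) = 0*(-198) = 0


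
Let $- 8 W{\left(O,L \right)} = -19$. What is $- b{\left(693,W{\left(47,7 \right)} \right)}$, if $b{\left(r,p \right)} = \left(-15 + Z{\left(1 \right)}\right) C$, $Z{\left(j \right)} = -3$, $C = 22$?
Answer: $396$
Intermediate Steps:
$W{\left(O,L \right)} = \frac{19}{8}$ ($W{\left(O,L \right)} = \left(- \frac{1}{8}\right) \left(-19\right) = \frac{19}{8}$)
$b{\left(r,p \right)} = -396$ ($b{\left(r,p \right)} = \left(-15 - 3\right) 22 = \left(-18\right) 22 = -396$)
$- b{\left(693,W{\left(47,7 \right)} \right)} = \left(-1\right) \left(-396\right) = 396$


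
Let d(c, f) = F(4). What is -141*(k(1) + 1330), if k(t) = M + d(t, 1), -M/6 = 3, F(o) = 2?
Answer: -185274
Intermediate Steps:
d(c, f) = 2
M = -18 (M = -6*3 = -18)
k(t) = -16 (k(t) = -18 + 2 = -16)
-141*(k(1) + 1330) = -141*(-16 + 1330) = -141*1314 = -185274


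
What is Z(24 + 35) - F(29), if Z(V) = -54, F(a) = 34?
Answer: -88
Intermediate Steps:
Z(24 + 35) - F(29) = -54 - 1*34 = -54 - 34 = -88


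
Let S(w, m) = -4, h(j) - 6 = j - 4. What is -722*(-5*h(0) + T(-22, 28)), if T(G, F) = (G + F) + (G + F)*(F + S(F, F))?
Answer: -101080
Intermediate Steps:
h(j) = 2 + j (h(j) = 6 + (j - 4) = 6 + (-4 + j) = 2 + j)
T(G, F) = F + G + (-4 + F)*(F + G) (T(G, F) = (G + F) + (G + F)*(F - 4) = (F + G) + (F + G)*(-4 + F) = (F + G) + (-4 + F)*(F + G) = F + G + (-4 + F)*(F + G))
-722*(-5*h(0) + T(-22, 28)) = -722*(-5*(2 + 0) + (28**2 - 3*28 - 3*(-22) + 28*(-22))) = -722*(-5*2 + (784 - 84 + 66 - 616)) = -722*(-10 + 150) = -722*140 = -101080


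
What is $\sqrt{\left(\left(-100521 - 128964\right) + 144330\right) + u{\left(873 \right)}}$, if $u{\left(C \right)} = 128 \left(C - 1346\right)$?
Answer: $i \sqrt{145699} \approx 381.71 i$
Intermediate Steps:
$u{\left(C \right)} = -172288 + 128 C$ ($u{\left(C \right)} = 128 \left(-1346 + C\right) = -172288 + 128 C$)
$\sqrt{\left(\left(-100521 - 128964\right) + 144330\right) + u{\left(873 \right)}} = \sqrt{\left(\left(-100521 - 128964\right) + 144330\right) + \left(-172288 + 128 \cdot 873\right)} = \sqrt{\left(-229485 + 144330\right) + \left(-172288 + 111744\right)} = \sqrt{-85155 - 60544} = \sqrt{-145699} = i \sqrt{145699}$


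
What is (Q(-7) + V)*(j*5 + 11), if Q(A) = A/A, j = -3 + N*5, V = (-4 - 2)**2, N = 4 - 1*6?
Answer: -1998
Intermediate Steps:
N = -2 (N = 4 - 6 = -2)
V = 36 (V = (-6)**2 = 36)
j = -13 (j = -3 - 2*5 = -3 - 10 = -13)
Q(A) = 1
(Q(-7) + V)*(j*5 + 11) = (1 + 36)*(-13*5 + 11) = 37*(-65 + 11) = 37*(-54) = -1998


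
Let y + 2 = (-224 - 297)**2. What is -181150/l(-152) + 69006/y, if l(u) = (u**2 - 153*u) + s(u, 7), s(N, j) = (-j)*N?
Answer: -3278473879/919480224 ≈ -3.5656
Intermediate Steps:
s(N, j) = -N*j
y = 271439 (y = -2 + (-224 - 297)**2 = -2 + (-521)**2 = -2 + 271441 = 271439)
l(u) = u**2 - 160*u (l(u) = (u**2 - 153*u) - 1*u*7 = (u**2 - 153*u) - 7*u = u**2 - 160*u)
-181150/l(-152) + 69006/y = -181150*(-1/(152*(-160 - 152))) + 69006/271439 = -181150/((-152*(-312))) + 69006*(1/271439) = -181150/47424 + 9858/38777 = -181150*1/47424 + 9858/38777 = -90575/23712 + 9858/38777 = -3278473879/919480224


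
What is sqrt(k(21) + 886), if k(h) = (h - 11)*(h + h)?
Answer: sqrt(1306) ≈ 36.139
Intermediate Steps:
k(h) = 2*h*(-11 + h) (k(h) = (-11 + h)*(2*h) = 2*h*(-11 + h))
sqrt(k(21) + 886) = sqrt(2*21*(-11 + 21) + 886) = sqrt(2*21*10 + 886) = sqrt(420 + 886) = sqrt(1306)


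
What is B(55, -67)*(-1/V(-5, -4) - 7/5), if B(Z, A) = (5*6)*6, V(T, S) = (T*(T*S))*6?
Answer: -2517/10 ≈ -251.70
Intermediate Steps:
V(T, S) = 6*S*T² (V(T, S) = (T*(S*T))*6 = (S*T²)*6 = 6*S*T²)
B(Z, A) = 180 (B(Z, A) = 30*6 = 180)
B(55, -67)*(-1/V(-5, -4) - 7/5) = 180*(-1/(6*(-4)*(-5)²) - 7/5) = 180*(-1/(6*(-4)*25) - 7*⅕) = 180*(-1/(-600) - 7/5) = 180*(-1*(-1/600) - 7/5) = 180*(1/600 - 7/5) = 180*(-839/600) = -2517/10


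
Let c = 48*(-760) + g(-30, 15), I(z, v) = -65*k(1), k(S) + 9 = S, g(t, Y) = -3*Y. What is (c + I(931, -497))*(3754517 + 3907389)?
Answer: -275866925530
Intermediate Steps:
k(S) = -9 + S
I(z, v) = 520 (I(z, v) = -65*(-9 + 1) = -65*(-8) = 520)
c = -36525 (c = 48*(-760) - 3*15 = -36480 - 45 = -36525)
(c + I(931, -497))*(3754517 + 3907389) = (-36525 + 520)*(3754517 + 3907389) = -36005*7661906 = -275866925530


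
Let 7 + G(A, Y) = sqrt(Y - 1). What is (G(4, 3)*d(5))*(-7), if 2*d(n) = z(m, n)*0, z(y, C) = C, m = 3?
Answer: 0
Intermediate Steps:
G(A, Y) = -7 + sqrt(-1 + Y) (G(A, Y) = -7 + sqrt(Y - 1) = -7 + sqrt(-1 + Y))
d(n) = 0 (d(n) = (n*0)/2 = (1/2)*0 = 0)
(G(4, 3)*d(5))*(-7) = ((-7 + sqrt(-1 + 3))*0)*(-7) = ((-7 + sqrt(2))*0)*(-7) = 0*(-7) = 0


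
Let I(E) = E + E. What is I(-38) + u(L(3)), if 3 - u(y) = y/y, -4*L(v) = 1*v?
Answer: -74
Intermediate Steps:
L(v) = -v/4
I(E) = 2*E
u(y) = 2 (u(y) = 3 - y/y = 3 - 1*1 = 3 - 1 = 2)
I(-38) + u(L(3)) = 2*(-38) + 2 = -76 + 2 = -74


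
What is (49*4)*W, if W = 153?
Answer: 29988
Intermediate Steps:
(49*4)*W = (49*4)*153 = 196*153 = 29988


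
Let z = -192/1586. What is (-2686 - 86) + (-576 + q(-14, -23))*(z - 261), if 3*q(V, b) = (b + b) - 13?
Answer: 121145905/793 ≈ 1.5277e+5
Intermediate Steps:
q(V, b) = -13/3 + 2*b/3 (q(V, b) = ((b + b) - 13)/3 = (2*b - 13)/3 = (-13 + 2*b)/3 = -13/3 + 2*b/3)
z = -96/793 (z = -192*1/1586 = -96/793 ≈ -0.12106)
(-2686 - 86) + (-576 + q(-14, -23))*(z - 261) = (-2686 - 86) + (-576 + (-13/3 + (⅔)*(-23)))*(-96/793 - 261) = -2772 + (-576 + (-13/3 - 46/3))*(-207069/793) = -2772 + (-576 - 59/3)*(-207069/793) = -2772 - 1787/3*(-207069/793) = -2772 + 123344101/793 = 121145905/793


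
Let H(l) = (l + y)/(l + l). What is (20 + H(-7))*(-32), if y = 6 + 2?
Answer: -4464/7 ≈ -637.71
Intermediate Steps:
y = 8
H(l) = (8 + l)/(2*l) (H(l) = (l + 8)/(l + l) = (8 + l)/((2*l)) = (8 + l)*(1/(2*l)) = (8 + l)/(2*l))
(20 + H(-7))*(-32) = (20 + (½)*(8 - 7)/(-7))*(-32) = (20 + (½)*(-⅐)*1)*(-32) = (20 - 1/14)*(-32) = (279/14)*(-32) = -4464/7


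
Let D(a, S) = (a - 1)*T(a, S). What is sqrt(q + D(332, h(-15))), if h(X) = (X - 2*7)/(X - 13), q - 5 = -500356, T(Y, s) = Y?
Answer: I*sqrt(390459) ≈ 624.87*I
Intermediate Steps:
q = -500351 (q = 5 - 500356 = -500351)
h(X) = (-14 + X)/(-13 + X) (h(X) = (X - 14)/(-13 + X) = (-14 + X)/(-13 + X))
D(a, S) = a*(-1 + a) (D(a, S) = (a - 1)*a = (-1 + a)*a = a*(-1 + a))
sqrt(q + D(332, h(-15))) = sqrt(-500351 + 332*(-1 + 332)) = sqrt(-500351 + 332*331) = sqrt(-500351 + 109892) = sqrt(-390459) = I*sqrt(390459)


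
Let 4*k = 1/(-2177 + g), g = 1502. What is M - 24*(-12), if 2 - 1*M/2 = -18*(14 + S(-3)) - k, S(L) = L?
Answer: 928799/1350 ≈ 688.00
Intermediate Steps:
k = -1/2700 (k = 1/(4*(-2177 + 1502)) = (¼)/(-675) = (¼)*(-1/675) = -1/2700 ≈ -0.00037037)
M = 539999/1350 (M = 4 - 2*(-18*(14 - 3) - 1*(-1/2700)) = 4 - 2*(-18*11 + 1/2700) = 4 - 2*(-198 + 1/2700) = 4 - 2*(-534599/2700) = 4 + 534599/1350 = 539999/1350 ≈ 400.00)
M - 24*(-12) = 539999/1350 - 24*(-12) = 539999/1350 + 288 = 928799/1350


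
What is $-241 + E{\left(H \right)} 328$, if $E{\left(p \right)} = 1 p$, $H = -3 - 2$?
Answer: $-1881$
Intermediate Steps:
$H = -5$ ($H = -3 - 2 = -5$)
$E{\left(p \right)} = p$
$-241 + E{\left(H \right)} 328 = -241 - 1640 = -1881$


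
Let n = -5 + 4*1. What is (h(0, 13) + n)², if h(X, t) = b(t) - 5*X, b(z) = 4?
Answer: 9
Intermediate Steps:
n = -1 (n = -5 + 4 = -1)
h(X, t) = 4 - 5*X
(h(0, 13) + n)² = ((4 - 5*0) - 1)² = ((4 + 0) - 1)² = (4 - 1)² = 3² = 9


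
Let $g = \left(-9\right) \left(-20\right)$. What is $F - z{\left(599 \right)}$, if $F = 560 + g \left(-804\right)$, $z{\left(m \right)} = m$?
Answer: $-144759$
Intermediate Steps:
$g = 180$
$F = -144160$ ($F = 560 + 180 \left(-804\right) = 560 - 144720 = -144160$)
$F - z{\left(599 \right)} = -144160 - 599 = -144759$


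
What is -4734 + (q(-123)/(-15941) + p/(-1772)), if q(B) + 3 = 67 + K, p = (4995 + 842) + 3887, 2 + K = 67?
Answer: -33469669160/7061863 ≈ -4739.5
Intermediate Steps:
K = 65 (K = -2 + 67 = 65)
p = 9724 (p = 5837 + 3887 = 9724)
q(B) = 129 (q(B) = -3 + (67 + 65) = -3 + 132 = 129)
-4734 + (q(-123)/(-15941) + p/(-1772)) = -4734 + (129/(-15941) + 9724/(-1772)) = -4734 + (129*(-1/15941) + 9724*(-1/1772)) = -4734 + (-129/15941 - 2431/443) = -4734 - 38809718/7061863 = -33469669160/7061863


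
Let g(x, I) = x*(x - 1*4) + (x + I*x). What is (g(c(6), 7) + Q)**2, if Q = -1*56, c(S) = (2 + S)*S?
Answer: 5953600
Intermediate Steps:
c(S) = S*(2 + S)
g(x, I) = x + I*x + x*(-4 + x) (g(x, I) = x*(x - 4) + (x + I*x) = x*(-4 + x) + (x + I*x) = x + I*x + x*(-4 + x))
Q = -56
(g(c(6), 7) + Q)**2 = ((6*(2 + 6))*(-3 + 7 + 6*(2 + 6)) - 56)**2 = ((6*8)*(-3 + 7 + 6*8) - 56)**2 = (48*(-3 + 7 + 48) - 56)**2 = (48*52 - 56)**2 = (2496 - 56)**2 = 2440**2 = 5953600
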